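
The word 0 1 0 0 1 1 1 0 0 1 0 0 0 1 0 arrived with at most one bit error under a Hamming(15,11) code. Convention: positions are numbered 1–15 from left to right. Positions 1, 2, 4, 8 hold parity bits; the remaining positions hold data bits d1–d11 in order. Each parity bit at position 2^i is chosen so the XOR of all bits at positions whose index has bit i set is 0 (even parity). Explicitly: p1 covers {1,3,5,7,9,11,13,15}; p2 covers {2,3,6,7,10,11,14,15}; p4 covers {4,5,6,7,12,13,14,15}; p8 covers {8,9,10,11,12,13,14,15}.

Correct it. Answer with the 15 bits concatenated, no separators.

s1 (pos 1,3,5,7,9,11,13,15): 0⊕0⊕1⊕1⊕0⊕0⊕0⊕0 = 0
s2 (pos 2,3,6,7,10,11,14,15): 1⊕0⊕1⊕1⊕1⊕0⊕1⊕0 = 1
s4 (pos 4,5,6,7,12,13,14,15): 0⊕1⊕1⊕1⊕0⊕0⊕1⊕0 = 0
s8 (pos 8,9,10,11,12,13,14,15): 0⊕0⊕1⊕0⊕0⊕0⊕1⊕0 = 0
Syndrome s8…s1 = 0010 → error at position 2.
Flip position 2: 010011100100010 → 000011100100010

000011100100010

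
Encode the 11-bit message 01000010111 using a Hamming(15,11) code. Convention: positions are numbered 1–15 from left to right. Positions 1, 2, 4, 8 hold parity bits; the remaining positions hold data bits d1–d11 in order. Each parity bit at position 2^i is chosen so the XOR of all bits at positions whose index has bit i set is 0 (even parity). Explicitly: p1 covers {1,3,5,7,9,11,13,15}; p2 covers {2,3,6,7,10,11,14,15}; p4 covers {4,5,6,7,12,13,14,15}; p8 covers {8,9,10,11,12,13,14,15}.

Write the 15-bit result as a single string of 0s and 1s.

010010000010111

Place data at non-parity positions: p1 p2 0 p4 1 0 0 p8 0 0 1 0 1 1 1
p1 (pos 1,3,5,7,9,11,13,15): XOR of data positions = 0⊕1⊕0⊕0⊕1⊕1⊕1 = 0
p2 (pos 2,3,6,7,10,11,14,15): XOR of data positions = 0⊕0⊕0⊕0⊕1⊕1⊕1 = 1
p4 (pos 4,5,6,7,12,13,14,15): XOR of data positions = 1⊕0⊕0⊕0⊕1⊕1⊕1 = 0
p8 (pos 8,9,10,11,12,13,14,15): XOR of data positions = 0⊕0⊕1⊕0⊕1⊕1⊕1 = 0
Codeword: 010010000010111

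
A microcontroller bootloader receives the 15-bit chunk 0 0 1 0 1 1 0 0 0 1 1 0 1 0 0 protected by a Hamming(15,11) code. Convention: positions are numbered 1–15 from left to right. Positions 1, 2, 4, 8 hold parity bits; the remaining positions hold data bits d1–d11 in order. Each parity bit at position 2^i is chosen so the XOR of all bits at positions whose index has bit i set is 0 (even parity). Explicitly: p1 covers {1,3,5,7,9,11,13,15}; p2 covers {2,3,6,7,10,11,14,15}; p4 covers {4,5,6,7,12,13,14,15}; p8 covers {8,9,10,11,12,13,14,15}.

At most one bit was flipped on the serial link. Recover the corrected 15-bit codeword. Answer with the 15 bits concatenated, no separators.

001011000111100

s1 (pos 1,3,5,7,9,11,13,15): 0⊕1⊕1⊕0⊕0⊕1⊕1⊕0 = 0
s2 (pos 2,3,6,7,10,11,14,15): 0⊕1⊕1⊕0⊕1⊕1⊕0⊕0 = 0
s4 (pos 4,5,6,7,12,13,14,15): 0⊕1⊕1⊕0⊕0⊕1⊕0⊕0 = 1
s8 (pos 8,9,10,11,12,13,14,15): 0⊕0⊕1⊕1⊕0⊕1⊕0⊕0 = 1
Syndrome s8…s1 = 1100 → error at position 12.
Flip position 12: 001011000110100 → 001011000111100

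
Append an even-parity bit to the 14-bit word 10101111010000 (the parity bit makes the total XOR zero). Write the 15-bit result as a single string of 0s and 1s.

XOR of the 14 data bits: 1⊕0⊕1⊕0⊕1⊕1⊕1⊕1⊕0⊕1⊕0⊕0⊕0⊕0 = 1
Parity bit = 1 (so all 15 bits XOR to 0).

101011110100001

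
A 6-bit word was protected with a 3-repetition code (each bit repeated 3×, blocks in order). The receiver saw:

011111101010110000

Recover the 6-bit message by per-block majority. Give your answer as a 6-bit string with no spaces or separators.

111010

Block 1 (011): 2 ones → 1
Block 2 (111): 3 ones → 1
Block 3 (101): 2 ones → 1
Block 4 (010): 1 one → 0
Block 5 (110): 2 ones → 1
Block 6 (000): 0 ones → 0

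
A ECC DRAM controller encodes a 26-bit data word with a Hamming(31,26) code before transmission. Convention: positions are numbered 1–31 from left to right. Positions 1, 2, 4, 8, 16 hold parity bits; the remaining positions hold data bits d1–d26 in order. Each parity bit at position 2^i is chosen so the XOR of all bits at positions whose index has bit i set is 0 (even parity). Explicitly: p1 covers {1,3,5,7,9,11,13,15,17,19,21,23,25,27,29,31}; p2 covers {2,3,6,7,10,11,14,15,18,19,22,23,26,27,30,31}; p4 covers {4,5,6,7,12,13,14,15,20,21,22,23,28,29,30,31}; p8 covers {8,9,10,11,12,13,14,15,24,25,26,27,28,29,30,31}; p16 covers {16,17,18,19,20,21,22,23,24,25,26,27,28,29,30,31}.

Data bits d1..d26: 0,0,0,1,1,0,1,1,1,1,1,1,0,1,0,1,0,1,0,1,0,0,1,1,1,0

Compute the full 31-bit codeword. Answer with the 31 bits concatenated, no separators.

Place data at non-parity positions: p1 p2 0 p4 0 0 1 p8 1 0 1 1 1 1 1 p16 1 0 1 0 1 0 1 0 1 0 0 1 1 1 0
p1 (pos 1,3,5,7,9,11,13,15,17,19,21,23,25,27,29,31): XOR of data positions = 0⊕0⊕1⊕1⊕1⊕1⊕1⊕1⊕1⊕1⊕1⊕1⊕0⊕1⊕0 = 1
p2 (pos 2,3,6,7,10,11,14,15,18,19,22,23,26,27,30,31): XOR of data positions = 0⊕0⊕1⊕0⊕1⊕1⊕1⊕0⊕1⊕0⊕1⊕0⊕0⊕1⊕0 = 1
p4 (pos 4,5,6,7,12,13,14,15,20,21,22,23,28,29,30,31): XOR of data positions = 0⊕0⊕1⊕1⊕1⊕1⊕1⊕0⊕1⊕0⊕1⊕1⊕1⊕1⊕0 = 0
p8 (pos 8,9,10,11,12,13,14,15,24,25,26,27,28,29,30,31): XOR of data positions = 1⊕0⊕1⊕1⊕1⊕1⊕1⊕0⊕1⊕0⊕0⊕1⊕1⊕1⊕0 = 0
p16 (pos 16,17,18,19,20,21,22,23,24,25,26,27,28,29,30,31): XOR of data positions = 1⊕0⊕1⊕0⊕1⊕0⊕1⊕0⊕1⊕0⊕0⊕1⊕1⊕1⊕0 = 0
Codeword: 1100001010111110101010101001110

1100001010111110101010101001110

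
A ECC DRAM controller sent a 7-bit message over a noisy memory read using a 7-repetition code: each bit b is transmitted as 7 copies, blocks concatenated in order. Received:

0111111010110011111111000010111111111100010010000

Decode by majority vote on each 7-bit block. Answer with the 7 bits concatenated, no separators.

Block 1 (0111111): 6 ones → 1
Block 2 (0101100): 3 ones → 0
Block 3 (1111111): 7 ones → 1
Block 4 (1000010): 2 ones → 0
Block 5 (1111111): 7 ones → 1
Block 6 (1110001): 4 ones → 1
Block 7 (0010000): 1 one → 0

1010110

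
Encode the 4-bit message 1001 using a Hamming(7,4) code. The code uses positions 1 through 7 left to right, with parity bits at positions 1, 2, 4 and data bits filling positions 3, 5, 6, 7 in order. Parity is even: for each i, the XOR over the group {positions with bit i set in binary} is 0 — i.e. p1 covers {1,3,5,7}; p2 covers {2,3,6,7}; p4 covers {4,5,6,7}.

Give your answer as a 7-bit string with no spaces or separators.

Place data at non-parity positions: p1 p2 1 p4 0 0 1
p1 (pos 1,3,5,7): XOR of data positions = 1⊕0⊕1 = 0
p2 (pos 2,3,6,7): XOR of data positions = 1⊕0⊕1 = 0
p4 (pos 4,5,6,7): XOR of data positions = 0⊕0⊕1 = 1
Codeword: 0011001

0011001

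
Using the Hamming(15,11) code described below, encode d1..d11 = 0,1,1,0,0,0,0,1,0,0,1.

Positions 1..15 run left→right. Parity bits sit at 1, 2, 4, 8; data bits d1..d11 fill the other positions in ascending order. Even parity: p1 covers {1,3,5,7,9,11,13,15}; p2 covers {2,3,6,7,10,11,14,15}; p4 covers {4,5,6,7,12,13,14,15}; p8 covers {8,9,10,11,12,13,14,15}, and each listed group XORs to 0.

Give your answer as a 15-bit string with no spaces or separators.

000011000001001

Place data at non-parity positions: p1 p2 0 p4 1 1 0 p8 0 0 0 1 0 0 1
p1 (pos 1,3,5,7,9,11,13,15): XOR of data positions = 0⊕1⊕0⊕0⊕0⊕0⊕1 = 0
p2 (pos 2,3,6,7,10,11,14,15): XOR of data positions = 0⊕1⊕0⊕0⊕0⊕0⊕1 = 0
p4 (pos 4,5,6,7,12,13,14,15): XOR of data positions = 1⊕1⊕0⊕1⊕0⊕0⊕1 = 0
p8 (pos 8,9,10,11,12,13,14,15): XOR of data positions = 0⊕0⊕0⊕1⊕0⊕0⊕1 = 0
Codeword: 000011000001001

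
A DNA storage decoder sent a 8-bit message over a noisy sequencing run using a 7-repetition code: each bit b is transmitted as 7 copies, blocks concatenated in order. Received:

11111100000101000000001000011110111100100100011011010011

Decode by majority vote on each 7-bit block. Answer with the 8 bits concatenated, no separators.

10001001

Block 1 (1111110): 6 ones → 1
Block 2 (0000101): 2 ones → 0
Block 3 (0000000): 0 ones → 0
Block 4 (0100001): 2 ones → 0
Block 5 (1110111): 6 ones → 1
Block 6 (1001001): 3 ones → 0
Block 7 (0001101): 3 ones → 0
Block 8 (1010011): 4 ones → 1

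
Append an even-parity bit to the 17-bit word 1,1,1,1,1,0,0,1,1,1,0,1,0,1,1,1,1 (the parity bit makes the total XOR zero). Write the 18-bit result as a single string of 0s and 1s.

111110011101011111

XOR of the 17 data bits: 1⊕1⊕1⊕1⊕1⊕0⊕0⊕1⊕1⊕1⊕0⊕1⊕0⊕1⊕1⊕1⊕1 = 1
Parity bit = 1 (so all 18 bits XOR to 0).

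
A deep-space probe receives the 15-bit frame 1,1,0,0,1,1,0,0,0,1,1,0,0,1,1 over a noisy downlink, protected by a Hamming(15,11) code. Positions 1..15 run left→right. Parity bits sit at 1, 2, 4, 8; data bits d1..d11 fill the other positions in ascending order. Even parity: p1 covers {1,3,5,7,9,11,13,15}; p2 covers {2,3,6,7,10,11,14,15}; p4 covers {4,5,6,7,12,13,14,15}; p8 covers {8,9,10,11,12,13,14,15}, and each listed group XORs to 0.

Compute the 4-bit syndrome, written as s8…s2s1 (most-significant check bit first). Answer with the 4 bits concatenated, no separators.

s1 (pos 1,3,5,7,9,11,13,15): 1⊕0⊕1⊕0⊕0⊕1⊕0⊕1 = 0
s2 (pos 2,3,6,7,10,11,14,15): 1⊕0⊕1⊕0⊕1⊕1⊕1⊕1 = 0
s4 (pos 4,5,6,7,12,13,14,15): 0⊕1⊕1⊕0⊕0⊕0⊕1⊕1 = 0
s8 (pos 8,9,10,11,12,13,14,15): 0⊕0⊕1⊕1⊕0⊕0⊕1⊕1 = 0
Syndrome s8…s1 = 0000 → no error.

0000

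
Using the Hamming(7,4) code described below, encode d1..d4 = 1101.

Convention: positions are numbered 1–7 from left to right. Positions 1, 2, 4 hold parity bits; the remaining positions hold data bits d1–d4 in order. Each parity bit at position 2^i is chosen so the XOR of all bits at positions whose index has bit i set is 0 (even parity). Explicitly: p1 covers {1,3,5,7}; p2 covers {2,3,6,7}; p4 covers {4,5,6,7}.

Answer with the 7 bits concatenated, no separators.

1010101

Place data at non-parity positions: p1 p2 1 p4 1 0 1
p1 (pos 1,3,5,7): XOR of data positions = 1⊕1⊕1 = 1
p2 (pos 2,3,6,7): XOR of data positions = 1⊕0⊕1 = 0
p4 (pos 4,5,6,7): XOR of data positions = 1⊕0⊕1 = 0
Codeword: 1010101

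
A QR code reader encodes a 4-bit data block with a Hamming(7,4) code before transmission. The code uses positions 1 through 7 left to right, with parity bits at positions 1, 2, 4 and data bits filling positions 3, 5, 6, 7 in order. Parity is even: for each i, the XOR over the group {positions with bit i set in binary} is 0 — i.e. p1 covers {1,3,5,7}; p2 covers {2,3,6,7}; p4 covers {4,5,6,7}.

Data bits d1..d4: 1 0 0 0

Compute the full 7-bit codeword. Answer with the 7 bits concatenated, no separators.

Place data at non-parity positions: p1 p2 1 p4 0 0 0
p1 (pos 1,3,5,7): XOR of data positions = 1⊕0⊕0 = 1
p2 (pos 2,3,6,7): XOR of data positions = 1⊕0⊕0 = 1
p4 (pos 4,5,6,7): XOR of data positions = 0⊕0⊕0 = 0
Codeword: 1110000

1110000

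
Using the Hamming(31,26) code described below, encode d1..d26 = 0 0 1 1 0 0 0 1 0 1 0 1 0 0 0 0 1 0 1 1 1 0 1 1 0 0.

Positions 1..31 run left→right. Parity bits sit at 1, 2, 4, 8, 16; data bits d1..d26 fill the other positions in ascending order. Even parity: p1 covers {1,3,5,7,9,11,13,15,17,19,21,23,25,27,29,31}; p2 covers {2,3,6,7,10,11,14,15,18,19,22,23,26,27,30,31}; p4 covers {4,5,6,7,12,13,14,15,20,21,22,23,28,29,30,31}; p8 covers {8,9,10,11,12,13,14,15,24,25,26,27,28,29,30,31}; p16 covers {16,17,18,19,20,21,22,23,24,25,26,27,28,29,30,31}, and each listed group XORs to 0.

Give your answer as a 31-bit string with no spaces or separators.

Place data at non-parity positions: p1 p2 0 p4 0 1 1 p8 0 0 0 1 0 1 0 p16 1 0 0 0 0 1 0 1 1 1 0 1 1 0 0
p1 (pos 1,3,5,7,9,11,13,15,17,19,21,23,25,27,29,31): XOR of data positions = 0⊕0⊕1⊕0⊕0⊕0⊕0⊕1⊕0⊕0⊕0⊕1⊕0⊕1⊕0 = 0
p2 (pos 2,3,6,7,10,11,14,15,18,19,22,23,26,27,30,31): XOR of data positions = 0⊕1⊕1⊕0⊕0⊕1⊕0⊕0⊕0⊕1⊕0⊕1⊕0⊕0⊕0 = 1
p4 (pos 4,5,6,7,12,13,14,15,20,21,22,23,28,29,30,31): XOR of data positions = 0⊕1⊕1⊕1⊕0⊕1⊕0⊕0⊕0⊕1⊕0⊕1⊕1⊕0⊕0 = 1
p8 (pos 8,9,10,11,12,13,14,15,24,25,26,27,28,29,30,31): XOR of data positions = 0⊕0⊕0⊕1⊕0⊕1⊕0⊕1⊕1⊕1⊕0⊕1⊕1⊕0⊕0 = 1
p16 (pos 16,17,18,19,20,21,22,23,24,25,26,27,28,29,30,31): XOR of data positions = 1⊕0⊕0⊕0⊕0⊕1⊕0⊕1⊕1⊕1⊕0⊕1⊕1⊕0⊕0 = 1
Codeword: 0101011100010101100001011101100

0101011100010101100001011101100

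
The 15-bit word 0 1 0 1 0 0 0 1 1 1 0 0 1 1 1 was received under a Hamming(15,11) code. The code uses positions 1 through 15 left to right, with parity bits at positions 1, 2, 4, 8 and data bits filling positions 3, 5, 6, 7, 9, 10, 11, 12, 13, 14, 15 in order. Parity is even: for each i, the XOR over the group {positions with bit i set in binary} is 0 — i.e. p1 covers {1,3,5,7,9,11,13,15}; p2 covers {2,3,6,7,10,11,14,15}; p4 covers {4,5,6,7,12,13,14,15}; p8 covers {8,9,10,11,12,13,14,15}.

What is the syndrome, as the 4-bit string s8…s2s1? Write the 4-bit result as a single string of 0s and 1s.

s1 (pos 1,3,5,7,9,11,13,15): 0⊕0⊕0⊕0⊕1⊕0⊕1⊕1 = 1
s2 (pos 2,3,6,7,10,11,14,15): 1⊕0⊕0⊕0⊕1⊕0⊕1⊕1 = 0
s4 (pos 4,5,6,7,12,13,14,15): 1⊕0⊕0⊕0⊕0⊕1⊕1⊕1 = 0
s8 (pos 8,9,10,11,12,13,14,15): 1⊕1⊕1⊕0⊕0⊕1⊕1⊕1 = 0
Syndrome s8…s1 = 0001 → error at position 1.

0001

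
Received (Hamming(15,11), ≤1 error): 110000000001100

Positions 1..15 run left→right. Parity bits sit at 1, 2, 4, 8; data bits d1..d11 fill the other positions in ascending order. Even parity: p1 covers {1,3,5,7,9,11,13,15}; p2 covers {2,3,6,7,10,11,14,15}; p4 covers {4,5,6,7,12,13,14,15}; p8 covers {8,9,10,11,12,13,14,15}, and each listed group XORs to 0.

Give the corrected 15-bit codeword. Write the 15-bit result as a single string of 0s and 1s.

100000000001100

s1 (pos 1,3,5,7,9,11,13,15): 1⊕0⊕0⊕0⊕0⊕0⊕1⊕0 = 0
s2 (pos 2,3,6,7,10,11,14,15): 1⊕0⊕0⊕0⊕0⊕0⊕0⊕0 = 1
s4 (pos 4,5,6,7,12,13,14,15): 0⊕0⊕0⊕0⊕1⊕1⊕0⊕0 = 0
s8 (pos 8,9,10,11,12,13,14,15): 0⊕0⊕0⊕0⊕1⊕1⊕0⊕0 = 0
Syndrome s8…s1 = 0010 → error at position 2.
Flip position 2: 110000000001100 → 100000000001100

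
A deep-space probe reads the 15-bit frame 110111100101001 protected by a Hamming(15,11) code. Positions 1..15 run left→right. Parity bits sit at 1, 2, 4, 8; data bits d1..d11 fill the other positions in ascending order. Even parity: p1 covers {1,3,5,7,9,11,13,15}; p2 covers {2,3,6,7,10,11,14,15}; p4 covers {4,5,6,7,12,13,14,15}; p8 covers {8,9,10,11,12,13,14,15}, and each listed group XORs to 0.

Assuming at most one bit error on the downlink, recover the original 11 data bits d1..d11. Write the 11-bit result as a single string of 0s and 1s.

01110001001

s1 (pos 1,3,5,7,9,11,13,15): 1⊕0⊕1⊕1⊕0⊕0⊕0⊕1 = 0
s2 (pos 2,3,6,7,10,11,14,15): 1⊕0⊕1⊕1⊕1⊕0⊕0⊕1 = 1
s4 (pos 4,5,6,7,12,13,14,15): 1⊕1⊕1⊕1⊕1⊕0⊕0⊕1 = 0
s8 (pos 8,9,10,11,12,13,14,15): 0⊕0⊕1⊕0⊕1⊕0⊕0⊕1 = 1
Syndrome s8…s1 = 1010 → error at position 10.
Flip position 10: 110111100101001 → 110111100001001
Read data bits from positions 3,5,6,7,9,10,11,12,13,14,15: 01110001001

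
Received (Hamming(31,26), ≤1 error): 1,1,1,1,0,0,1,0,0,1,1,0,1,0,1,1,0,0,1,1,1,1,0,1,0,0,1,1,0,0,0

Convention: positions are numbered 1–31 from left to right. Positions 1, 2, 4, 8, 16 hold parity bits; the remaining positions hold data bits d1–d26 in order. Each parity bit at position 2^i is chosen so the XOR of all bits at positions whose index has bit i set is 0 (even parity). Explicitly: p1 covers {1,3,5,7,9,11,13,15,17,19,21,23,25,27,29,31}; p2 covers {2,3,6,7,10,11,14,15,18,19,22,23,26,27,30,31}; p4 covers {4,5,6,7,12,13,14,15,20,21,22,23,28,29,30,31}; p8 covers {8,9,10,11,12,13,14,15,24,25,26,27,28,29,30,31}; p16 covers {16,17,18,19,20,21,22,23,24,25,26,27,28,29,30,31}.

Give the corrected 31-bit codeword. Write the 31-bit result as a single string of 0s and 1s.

s1 (pos 1,3,5,7,9,11,13,15,17,19,21,23,25,27,29,31): 1⊕1⊕0⊕1⊕0⊕1⊕1⊕1⊕0⊕1⊕1⊕0⊕0⊕1⊕0⊕0 = 1
s2 (pos 2,3,6,7,10,11,14,15,18,19,22,23,26,27,30,31): 1⊕1⊕0⊕1⊕1⊕1⊕0⊕1⊕0⊕1⊕1⊕0⊕0⊕1⊕0⊕0 = 1
s4 (pos 4,5,6,7,12,13,14,15,20,21,22,23,28,29,30,31): 1⊕0⊕0⊕1⊕0⊕1⊕0⊕1⊕1⊕1⊕1⊕0⊕1⊕0⊕0⊕0 = 0
s8 (pos 8,9,10,11,12,13,14,15,24,25,26,27,28,29,30,31): 0⊕0⊕1⊕1⊕0⊕1⊕0⊕1⊕1⊕0⊕0⊕1⊕1⊕0⊕0⊕0 = 1
s16 (pos 16,17,18,19,20,21,22,23,24,25,26,27,28,29,30,31): 1⊕0⊕0⊕1⊕1⊕1⊕1⊕0⊕1⊕0⊕0⊕1⊕1⊕0⊕0⊕0 = 0
Syndrome s16…s1 = 01011 → error at position 11.
Flip position 11: 1111001001101011001111010011000 → 1111001001001011001111010011000

1111001001001011001111010011000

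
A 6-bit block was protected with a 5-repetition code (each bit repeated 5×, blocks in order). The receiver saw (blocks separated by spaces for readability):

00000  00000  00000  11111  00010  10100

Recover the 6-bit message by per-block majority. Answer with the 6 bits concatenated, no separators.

000100

Block 1 (00000): 0 ones → 0
Block 2 (00000): 0 ones → 0
Block 3 (00000): 0 ones → 0
Block 4 (11111): 5 ones → 1
Block 5 (00010): 1 one → 0
Block 6 (10100): 2 ones → 0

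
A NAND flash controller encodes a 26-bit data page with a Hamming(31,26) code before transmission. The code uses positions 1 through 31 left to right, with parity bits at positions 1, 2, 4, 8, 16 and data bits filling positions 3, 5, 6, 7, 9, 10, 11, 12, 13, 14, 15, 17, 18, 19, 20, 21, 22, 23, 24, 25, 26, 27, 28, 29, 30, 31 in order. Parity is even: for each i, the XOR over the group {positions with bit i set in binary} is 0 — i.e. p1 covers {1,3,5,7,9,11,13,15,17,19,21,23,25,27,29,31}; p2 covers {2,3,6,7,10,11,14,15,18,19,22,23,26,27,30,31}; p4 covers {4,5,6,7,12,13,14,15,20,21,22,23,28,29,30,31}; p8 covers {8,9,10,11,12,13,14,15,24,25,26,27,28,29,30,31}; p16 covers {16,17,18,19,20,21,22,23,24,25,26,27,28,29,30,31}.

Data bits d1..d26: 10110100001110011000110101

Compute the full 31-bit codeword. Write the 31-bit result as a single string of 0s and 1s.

0011011001000010110011000110101

Place data at non-parity positions: p1 p2 1 p4 0 1 1 p8 0 1 0 0 0 0 1 p16 1 1 0 0 1 1 0 0 0 1 1 0 1 0 1
p1 (pos 1,3,5,7,9,11,13,15,17,19,21,23,25,27,29,31): XOR of data positions = 1⊕0⊕1⊕0⊕0⊕0⊕1⊕1⊕0⊕1⊕0⊕0⊕1⊕1⊕1 = 0
p2 (pos 2,3,6,7,10,11,14,15,18,19,22,23,26,27,30,31): XOR of data positions = 1⊕1⊕1⊕1⊕0⊕0⊕1⊕1⊕0⊕1⊕0⊕1⊕1⊕0⊕1 = 0
p4 (pos 4,5,6,7,12,13,14,15,20,21,22,23,28,29,30,31): XOR of data positions = 0⊕1⊕1⊕0⊕0⊕0⊕1⊕0⊕1⊕1⊕0⊕0⊕1⊕0⊕1 = 1
p8 (pos 8,9,10,11,12,13,14,15,24,25,26,27,28,29,30,31): XOR of data positions = 0⊕1⊕0⊕0⊕0⊕0⊕1⊕0⊕0⊕1⊕1⊕0⊕1⊕0⊕1 = 0
p16 (pos 16,17,18,19,20,21,22,23,24,25,26,27,28,29,30,31): XOR of data positions = 1⊕1⊕0⊕0⊕1⊕1⊕0⊕0⊕0⊕1⊕1⊕0⊕1⊕0⊕1 = 0
Codeword: 0011011001000010110011000110101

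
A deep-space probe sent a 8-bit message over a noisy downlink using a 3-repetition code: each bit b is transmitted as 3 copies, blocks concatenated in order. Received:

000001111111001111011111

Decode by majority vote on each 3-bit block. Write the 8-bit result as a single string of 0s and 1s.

00110111

Block 1 (000): 0 ones → 0
Block 2 (001): 1 one → 0
Block 3 (111): 3 ones → 1
Block 4 (111): 3 ones → 1
Block 5 (001): 1 one → 0
Block 6 (111): 3 ones → 1
Block 7 (011): 2 ones → 1
Block 8 (111): 3 ones → 1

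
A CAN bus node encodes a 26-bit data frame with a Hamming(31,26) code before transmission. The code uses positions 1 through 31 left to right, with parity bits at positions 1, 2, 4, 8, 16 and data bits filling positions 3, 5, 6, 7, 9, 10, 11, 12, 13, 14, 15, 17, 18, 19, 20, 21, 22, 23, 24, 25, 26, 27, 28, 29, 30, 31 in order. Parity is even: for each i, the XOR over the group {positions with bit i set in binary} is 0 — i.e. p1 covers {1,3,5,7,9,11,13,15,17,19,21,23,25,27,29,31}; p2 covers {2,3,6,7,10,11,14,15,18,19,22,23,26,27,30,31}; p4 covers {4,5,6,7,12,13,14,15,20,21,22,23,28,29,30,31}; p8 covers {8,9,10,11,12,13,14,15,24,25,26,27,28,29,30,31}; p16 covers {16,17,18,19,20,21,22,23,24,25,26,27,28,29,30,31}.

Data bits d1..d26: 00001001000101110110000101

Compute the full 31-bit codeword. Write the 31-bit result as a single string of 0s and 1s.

1100000110010000101110110000101

Place data at non-parity positions: p1 p2 0 p4 0 0 0 p8 1 0 0 1 0 0 0 p16 1 0 1 1 1 0 1 1 0 0 0 0 1 0 1
p1 (pos 1,3,5,7,9,11,13,15,17,19,21,23,25,27,29,31): XOR of data positions = 0⊕0⊕0⊕1⊕0⊕0⊕0⊕1⊕1⊕1⊕1⊕0⊕0⊕1⊕1 = 1
p2 (pos 2,3,6,7,10,11,14,15,18,19,22,23,26,27,30,31): XOR of data positions = 0⊕0⊕0⊕0⊕0⊕0⊕0⊕0⊕1⊕0⊕1⊕0⊕0⊕0⊕1 = 1
p4 (pos 4,5,6,7,12,13,14,15,20,21,22,23,28,29,30,31): XOR of data positions = 0⊕0⊕0⊕1⊕0⊕0⊕0⊕1⊕1⊕0⊕1⊕0⊕1⊕0⊕1 = 0
p8 (pos 8,9,10,11,12,13,14,15,24,25,26,27,28,29,30,31): XOR of data positions = 1⊕0⊕0⊕1⊕0⊕0⊕0⊕1⊕0⊕0⊕0⊕0⊕1⊕0⊕1 = 1
p16 (pos 16,17,18,19,20,21,22,23,24,25,26,27,28,29,30,31): XOR of data positions = 1⊕0⊕1⊕1⊕1⊕0⊕1⊕1⊕0⊕0⊕0⊕0⊕1⊕0⊕1 = 0
Codeword: 1100000110010000101110110000101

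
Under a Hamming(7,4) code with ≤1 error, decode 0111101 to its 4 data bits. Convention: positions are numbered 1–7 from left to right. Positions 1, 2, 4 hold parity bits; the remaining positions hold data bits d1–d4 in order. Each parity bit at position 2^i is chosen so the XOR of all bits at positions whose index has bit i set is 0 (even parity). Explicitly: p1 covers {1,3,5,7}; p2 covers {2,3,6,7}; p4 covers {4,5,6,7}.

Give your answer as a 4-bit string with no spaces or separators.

s1 (pos 1,3,5,7): 0⊕1⊕1⊕1 = 1
s2 (pos 2,3,6,7): 1⊕1⊕0⊕1 = 1
s4 (pos 4,5,6,7): 1⊕1⊕0⊕1 = 1
Syndrome s4…s1 = 111 → error at position 7.
Flip position 7: 0111101 → 0111100
Read data bits from positions 3,5,6,7: 1100

1100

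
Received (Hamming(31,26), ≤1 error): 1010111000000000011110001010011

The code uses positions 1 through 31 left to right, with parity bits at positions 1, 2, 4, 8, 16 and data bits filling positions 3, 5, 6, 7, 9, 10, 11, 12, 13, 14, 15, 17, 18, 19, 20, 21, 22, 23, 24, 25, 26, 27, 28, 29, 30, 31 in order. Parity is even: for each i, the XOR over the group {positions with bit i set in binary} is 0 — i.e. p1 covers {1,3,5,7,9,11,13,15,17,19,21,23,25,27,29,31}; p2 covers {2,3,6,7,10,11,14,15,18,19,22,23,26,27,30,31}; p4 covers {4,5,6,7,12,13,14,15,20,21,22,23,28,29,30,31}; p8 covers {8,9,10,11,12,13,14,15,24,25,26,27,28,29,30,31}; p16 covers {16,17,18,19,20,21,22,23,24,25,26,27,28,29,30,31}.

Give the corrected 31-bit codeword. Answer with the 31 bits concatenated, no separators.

s1 (pos 1,3,5,7,9,11,13,15,17,19,21,23,25,27,29,31): 1⊕1⊕1⊕1⊕0⊕0⊕0⊕0⊕0⊕1⊕1⊕0⊕1⊕1⊕0⊕1 = 1
s2 (pos 2,3,6,7,10,11,14,15,18,19,22,23,26,27,30,31): 0⊕1⊕1⊕1⊕0⊕0⊕0⊕0⊕1⊕1⊕0⊕0⊕0⊕1⊕1⊕1 = 0
s4 (pos 4,5,6,7,12,13,14,15,20,21,22,23,28,29,30,31): 0⊕1⊕1⊕1⊕0⊕0⊕0⊕0⊕1⊕1⊕0⊕0⊕0⊕0⊕1⊕1 = 1
s8 (pos 8,9,10,11,12,13,14,15,24,25,26,27,28,29,30,31): 0⊕0⊕0⊕0⊕0⊕0⊕0⊕0⊕0⊕1⊕0⊕1⊕0⊕0⊕1⊕1 = 0
s16 (pos 16,17,18,19,20,21,22,23,24,25,26,27,28,29,30,31): 0⊕0⊕1⊕1⊕1⊕1⊕0⊕0⊕0⊕1⊕0⊕1⊕0⊕0⊕1⊕1 = 0
Syndrome s16…s1 = 00101 → error at position 5.
Flip position 5: 1010111000000000011110001010011 → 1010011000000000011110001010011

1010011000000000011110001010011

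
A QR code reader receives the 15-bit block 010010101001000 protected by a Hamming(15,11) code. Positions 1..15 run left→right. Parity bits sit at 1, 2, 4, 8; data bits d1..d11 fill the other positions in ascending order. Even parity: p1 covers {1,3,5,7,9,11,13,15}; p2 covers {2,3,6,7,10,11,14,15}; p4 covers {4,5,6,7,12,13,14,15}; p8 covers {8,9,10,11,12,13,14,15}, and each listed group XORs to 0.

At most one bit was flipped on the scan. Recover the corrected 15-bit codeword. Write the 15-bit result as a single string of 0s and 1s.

s1 (pos 1,3,5,7,9,11,13,15): 0⊕0⊕1⊕1⊕1⊕0⊕0⊕0 = 1
s2 (pos 2,3,6,7,10,11,14,15): 1⊕0⊕0⊕1⊕0⊕0⊕0⊕0 = 0
s4 (pos 4,5,6,7,12,13,14,15): 0⊕1⊕0⊕1⊕1⊕0⊕0⊕0 = 1
s8 (pos 8,9,10,11,12,13,14,15): 0⊕1⊕0⊕0⊕1⊕0⊕0⊕0 = 0
Syndrome s8…s1 = 0101 → error at position 5.
Flip position 5: 010010101001000 → 010000101001000

010000101001000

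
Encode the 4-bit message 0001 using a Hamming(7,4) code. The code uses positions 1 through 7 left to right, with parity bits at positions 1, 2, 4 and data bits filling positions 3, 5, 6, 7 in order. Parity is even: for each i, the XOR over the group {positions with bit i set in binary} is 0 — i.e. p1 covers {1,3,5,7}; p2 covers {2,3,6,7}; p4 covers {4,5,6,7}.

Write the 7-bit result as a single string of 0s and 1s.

Place data at non-parity positions: p1 p2 0 p4 0 0 1
p1 (pos 1,3,5,7): XOR of data positions = 0⊕0⊕1 = 1
p2 (pos 2,3,6,7): XOR of data positions = 0⊕0⊕1 = 1
p4 (pos 4,5,6,7): XOR of data positions = 0⊕0⊕1 = 1
Codeword: 1101001

1101001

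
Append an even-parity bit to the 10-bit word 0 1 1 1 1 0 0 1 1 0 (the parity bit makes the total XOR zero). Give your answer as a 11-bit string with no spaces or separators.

01111001100

XOR of the 10 data bits: 0⊕1⊕1⊕1⊕1⊕0⊕0⊕1⊕1⊕0 = 0
Parity bit = 0 (so all 11 bits XOR to 0).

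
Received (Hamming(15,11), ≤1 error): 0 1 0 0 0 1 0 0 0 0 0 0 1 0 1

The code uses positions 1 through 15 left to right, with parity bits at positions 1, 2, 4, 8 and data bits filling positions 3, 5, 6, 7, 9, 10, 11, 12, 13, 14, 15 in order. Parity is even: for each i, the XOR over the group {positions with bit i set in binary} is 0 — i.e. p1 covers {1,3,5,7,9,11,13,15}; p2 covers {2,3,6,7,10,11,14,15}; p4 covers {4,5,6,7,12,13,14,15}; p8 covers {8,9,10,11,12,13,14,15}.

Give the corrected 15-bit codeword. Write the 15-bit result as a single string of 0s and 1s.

010000000000101

s1 (pos 1,3,5,7,9,11,13,15): 0⊕0⊕0⊕0⊕0⊕0⊕1⊕1 = 0
s2 (pos 2,3,6,7,10,11,14,15): 1⊕0⊕1⊕0⊕0⊕0⊕0⊕1 = 1
s4 (pos 4,5,6,7,12,13,14,15): 0⊕0⊕1⊕0⊕0⊕1⊕0⊕1 = 1
s8 (pos 8,9,10,11,12,13,14,15): 0⊕0⊕0⊕0⊕0⊕1⊕0⊕1 = 0
Syndrome s8…s1 = 0110 → error at position 6.
Flip position 6: 010001000000101 → 010000000000101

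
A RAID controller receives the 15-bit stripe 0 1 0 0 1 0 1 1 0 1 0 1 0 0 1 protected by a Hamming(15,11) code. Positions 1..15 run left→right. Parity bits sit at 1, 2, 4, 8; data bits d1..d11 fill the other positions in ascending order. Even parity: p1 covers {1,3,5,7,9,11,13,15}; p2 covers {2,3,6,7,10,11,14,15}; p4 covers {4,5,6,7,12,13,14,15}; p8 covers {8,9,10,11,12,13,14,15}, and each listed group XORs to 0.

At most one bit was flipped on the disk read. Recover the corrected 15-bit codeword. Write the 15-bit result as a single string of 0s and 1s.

s1 (pos 1,3,5,7,9,11,13,15): 0⊕0⊕1⊕1⊕0⊕0⊕0⊕1 = 1
s2 (pos 2,3,6,7,10,11,14,15): 1⊕0⊕0⊕1⊕1⊕0⊕0⊕1 = 0
s4 (pos 4,5,6,7,12,13,14,15): 0⊕1⊕0⊕1⊕1⊕0⊕0⊕1 = 0
s8 (pos 8,9,10,11,12,13,14,15): 1⊕0⊕1⊕0⊕1⊕0⊕0⊕1 = 0
Syndrome s8…s1 = 0001 → error at position 1.
Flip position 1: 010010110101001 → 110010110101001

110010110101001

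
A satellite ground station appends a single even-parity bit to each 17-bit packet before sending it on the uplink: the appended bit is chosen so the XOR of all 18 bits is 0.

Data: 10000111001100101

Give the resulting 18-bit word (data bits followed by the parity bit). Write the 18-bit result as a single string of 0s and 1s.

XOR of the 17 data bits: 1⊕0⊕0⊕0⊕0⊕1⊕1⊕1⊕0⊕0⊕1⊕1⊕0⊕0⊕1⊕0⊕1 = 0
Parity bit = 0 (so all 18 bits XOR to 0).

100001110011001010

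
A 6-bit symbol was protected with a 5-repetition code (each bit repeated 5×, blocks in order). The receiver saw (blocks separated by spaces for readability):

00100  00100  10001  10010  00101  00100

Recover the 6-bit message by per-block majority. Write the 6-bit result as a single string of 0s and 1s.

000000

Block 1 (00100): 1 one → 0
Block 2 (00100): 1 one → 0
Block 3 (10001): 2 ones → 0
Block 4 (10010): 2 ones → 0
Block 5 (00101): 2 ones → 0
Block 6 (00100): 1 one → 0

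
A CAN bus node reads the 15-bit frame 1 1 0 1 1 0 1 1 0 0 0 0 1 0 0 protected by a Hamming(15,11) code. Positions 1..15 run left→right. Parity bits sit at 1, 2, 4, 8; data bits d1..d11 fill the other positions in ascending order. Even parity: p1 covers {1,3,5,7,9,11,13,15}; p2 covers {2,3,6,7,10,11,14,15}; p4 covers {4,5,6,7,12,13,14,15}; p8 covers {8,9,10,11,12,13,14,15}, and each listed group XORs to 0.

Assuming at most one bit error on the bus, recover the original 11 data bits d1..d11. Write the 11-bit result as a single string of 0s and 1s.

01010000100

s1 (pos 1,3,5,7,9,11,13,15): 1⊕0⊕1⊕1⊕0⊕0⊕1⊕0 = 0
s2 (pos 2,3,6,7,10,11,14,15): 1⊕0⊕0⊕1⊕0⊕0⊕0⊕0 = 0
s4 (pos 4,5,6,7,12,13,14,15): 1⊕1⊕0⊕1⊕0⊕1⊕0⊕0 = 0
s8 (pos 8,9,10,11,12,13,14,15): 1⊕0⊕0⊕0⊕0⊕1⊕0⊕0 = 0
Syndrome s8…s1 = 0000 → no error.
Read data bits from positions 3,5,6,7,9,10,11,12,13,14,15: 01010000100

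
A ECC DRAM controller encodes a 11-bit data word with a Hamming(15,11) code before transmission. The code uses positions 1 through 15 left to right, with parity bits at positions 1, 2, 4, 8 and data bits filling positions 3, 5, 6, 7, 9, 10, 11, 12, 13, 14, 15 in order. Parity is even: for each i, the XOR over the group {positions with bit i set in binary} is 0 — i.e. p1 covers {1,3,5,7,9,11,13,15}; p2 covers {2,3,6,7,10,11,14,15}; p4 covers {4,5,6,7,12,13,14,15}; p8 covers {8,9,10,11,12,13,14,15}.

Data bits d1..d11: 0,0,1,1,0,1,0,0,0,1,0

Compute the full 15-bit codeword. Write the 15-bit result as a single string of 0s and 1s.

100101100100010

Place data at non-parity positions: p1 p2 0 p4 0 1 1 p8 0 1 0 0 0 1 0
p1 (pos 1,3,5,7,9,11,13,15): XOR of data positions = 0⊕0⊕1⊕0⊕0⊕0⊕0 = 1
p2 (pos 2,3,6,7,10,11,14,15): XOR of data positions = 0⊕1⊕1⊕1⊕0⊕1⊕0 = 0
p4 (pos 4,5,6,7,12,13,14,15): XOR of data positions = 0⊕1⊕1⊕0⊕0⊕1⊕0 = 1
p8 (pos 8,9,10,11,12,13,14,15): XOR of data positions = 0⊕1⊕0⊕0⊕0⊕1⊕0 = 0
Codeword: 100101100100010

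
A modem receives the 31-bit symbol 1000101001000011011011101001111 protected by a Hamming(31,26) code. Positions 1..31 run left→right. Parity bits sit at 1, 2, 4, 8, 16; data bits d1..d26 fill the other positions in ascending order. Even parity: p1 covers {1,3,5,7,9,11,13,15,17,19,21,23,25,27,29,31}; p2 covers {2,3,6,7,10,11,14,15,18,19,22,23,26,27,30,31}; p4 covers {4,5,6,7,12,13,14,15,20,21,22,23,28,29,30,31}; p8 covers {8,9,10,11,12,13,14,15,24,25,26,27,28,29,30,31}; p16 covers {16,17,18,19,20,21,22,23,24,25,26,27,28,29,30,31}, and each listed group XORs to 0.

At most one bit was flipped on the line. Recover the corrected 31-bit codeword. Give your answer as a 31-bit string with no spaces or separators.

s1 (pos 1,3,5,7,9,11,13,15,17,19,21,23,25,27,29,31): 1⊕0⊕1⊕1⊕0⊕0⊕0⊕1⊕0⊕1⊕1⊕1⊕1⊕0⊕1⊕1 = 0
s2 (pos 2,3,6,7,10,11,14,15,18,19,22,23,26,27,30,31): 0⊕0⊕0⊕1⊕1⊕0⊕0⊕1⊕1⊕1⊕1⊕1⊕0⊕0⊕1⊕1 = 1
s4 (pos 4,5,6,7,12,13,14,15,20,21,22,23,28,29,30,31): 0⊕1⊕0⊕1⊕0⊕0⊕0⊕1⊕0⊕1⊕1⊕1⊕1⊕1⊕1⊕1 = 0
s8 (pos 8,9,10,11,12,13,14,15,24,25,26,27,28,29,30,31): 0⊕0⊕1⊕0⊕0⊕0⊕0⊕1⊕0⊕1⊕0⊕0⊕1⊕1⊕1⊕1 = 1
s16 (pos 16,17,18,19,20,21,22,23,24,25,26,27,28,29,30,31): 1⊕0⊕1⊕1⊕0⊕1⊕1⊕1⊕0⊕1⊕0⊕0⊕1⊕1⊕1⊕1 = 1
Syndrome s16…s1 = 11010 → error at position 26.
Flip position 26: 1000101001000011011011101001111 → 1000101001000011011011101101111

1000101001000011011011101101111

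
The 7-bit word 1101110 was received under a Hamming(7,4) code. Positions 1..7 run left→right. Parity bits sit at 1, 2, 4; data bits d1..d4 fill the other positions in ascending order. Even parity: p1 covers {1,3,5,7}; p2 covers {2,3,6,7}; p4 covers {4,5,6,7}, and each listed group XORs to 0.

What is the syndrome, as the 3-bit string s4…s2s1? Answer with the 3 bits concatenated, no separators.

s1 (pos 1,3,5,7): 1⊕0⊕1⊕0 = 0
s2 (pos 2,3,6,7): 1⊕0⊕1⊕0 = 0
s4 (pos 4,5,6,7): 1⊕1⊕1⊕0 = 1
Syndrome s4…s1 = 100 → error at position 4.

100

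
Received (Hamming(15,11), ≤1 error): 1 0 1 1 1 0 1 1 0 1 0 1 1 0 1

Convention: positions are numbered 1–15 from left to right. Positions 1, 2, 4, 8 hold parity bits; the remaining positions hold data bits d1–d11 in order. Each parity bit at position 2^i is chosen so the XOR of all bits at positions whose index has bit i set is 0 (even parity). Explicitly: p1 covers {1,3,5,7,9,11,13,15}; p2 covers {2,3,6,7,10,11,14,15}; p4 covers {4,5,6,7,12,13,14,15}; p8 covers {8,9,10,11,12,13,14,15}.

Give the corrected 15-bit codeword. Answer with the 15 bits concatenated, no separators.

s1 (pos 1,3,5,7,9,11,13,15): 1⊕1⊕1⊕1⊕0⊕0⊕1⊕1 = 0
s2 (pos 2,3,6,7,10,11,14,15): 0⊕1⊕0⊕1⊕1⊕0⊕0⊕1 = 0
s4 (pos 4,5,6,7,12,13,14,15): 1⊕1⊕0⊕1⊕1⊕1⊕0⊕1 = 0
s8 (pos 8,9,10,11,12,13,14,15): 1⊕0⊕1⊕0⊕1⊕1⊕0⊕1 = 1
Syndrome s8…s1 = 1000 → error at position 8.
Flip position 8: 101110110101101 → 101110100101101

101110100101101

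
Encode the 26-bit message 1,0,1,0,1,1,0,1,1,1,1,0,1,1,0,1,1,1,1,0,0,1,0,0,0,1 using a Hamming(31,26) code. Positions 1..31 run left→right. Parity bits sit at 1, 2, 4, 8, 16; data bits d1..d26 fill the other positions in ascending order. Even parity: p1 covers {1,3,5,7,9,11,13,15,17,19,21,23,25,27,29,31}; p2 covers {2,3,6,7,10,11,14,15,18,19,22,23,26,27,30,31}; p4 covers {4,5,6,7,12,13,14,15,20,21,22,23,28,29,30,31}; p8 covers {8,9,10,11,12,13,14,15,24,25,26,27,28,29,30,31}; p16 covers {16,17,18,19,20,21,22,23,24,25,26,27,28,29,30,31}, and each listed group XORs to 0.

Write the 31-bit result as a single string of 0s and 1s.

Place data at non-parity positions: p1 p2 1 p4 0 1 0 p8 1 1 0 1 1 1 1 p16 0 1 1 0 1 1 1 1 0 0 1 0 0 0 1
p1 (pos 1,3,5,7,9,11,13,15,17,19,21,23,25,27,29,31): XOR of data positions = 1⊕0⊕0⊕1⊕0⊕1⊕1⊕0⊕1⊕1⊕1⊕0⊕1⊕0⊕1 = 1
p2 (pos 2,3,6,7,10,11,14,15,18,19,22,23,26,27,30,31): XOR of data positions = 1⊕1⊕0⊕1⊕0⊕1⊕1⊕1⊕1⊕1⊕1⊕0⊕1⊕0⊕1 = 1
p4 (pos 4,5,6,7,12,13,14,15,20,21,22,23,28,29,30,31): XOR of data positions = 0⊕1⊕0⊕1⊕1⊕1⊕1⊕0⊕1⊕1⊕1⊕0⊕0⊕0⊕1 = 1
p8 (pos 8,9,10,11,12,13,14,15,24,25,26,27,28,29,30,31): XOR of data positions = 1⊕1⊕0⊕1⊕1⊕1⊕1⊕1⊕0⊕0⊕1⊕0⊕0⊕0⊕1 = 1
p16 (pos 16,17,18,19,20,21,22,23,24,25,26,27,28,29,30,31): XOR of data positions = 0⊕1⊕1⊕0⊕1⊕1⊕1⊕1⊕0⊕0⊕1⊕0⊕0⊕0⊕1 = 0
Codeword: 1111010111011110011011110010001

1111010111011110011011110010001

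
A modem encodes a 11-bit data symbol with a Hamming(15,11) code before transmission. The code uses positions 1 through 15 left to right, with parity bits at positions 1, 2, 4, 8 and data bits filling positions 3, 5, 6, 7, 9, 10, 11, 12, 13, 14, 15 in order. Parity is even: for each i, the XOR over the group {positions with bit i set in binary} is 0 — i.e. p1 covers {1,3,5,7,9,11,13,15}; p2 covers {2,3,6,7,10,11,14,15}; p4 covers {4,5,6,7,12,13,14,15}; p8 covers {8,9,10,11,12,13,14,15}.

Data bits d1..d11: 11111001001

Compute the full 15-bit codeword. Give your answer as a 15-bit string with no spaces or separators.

101111111001001

Place data at non-parity positions: p1 p2 1 p4 1 1 1 p8 1 0 0 1 0 0 1
p1 (pos 1,3,5,7,9,11,13,15): XOR of data positions = 1⊕1⊕1⊕1⊕0⊕0⊕1 = 1
p2 (pos 2,3,6,7,10,11,14,15): XOR of data positions = 1⊕1⊕1⊕0⊕0⊕0⊕1 = 0
p4 (pos 4,5,6,7,12,13,14,15): XOR of data positions = 1⊕1⊕1⊕1⊕0⊕0⊕1 = 1
p8 (pos 8,9,10,11,12,13,14,15): XOR of data positions = 1⊕0⊕0⊕1⊕0⊕0⊕1 = 1
Codeword: 101111111001001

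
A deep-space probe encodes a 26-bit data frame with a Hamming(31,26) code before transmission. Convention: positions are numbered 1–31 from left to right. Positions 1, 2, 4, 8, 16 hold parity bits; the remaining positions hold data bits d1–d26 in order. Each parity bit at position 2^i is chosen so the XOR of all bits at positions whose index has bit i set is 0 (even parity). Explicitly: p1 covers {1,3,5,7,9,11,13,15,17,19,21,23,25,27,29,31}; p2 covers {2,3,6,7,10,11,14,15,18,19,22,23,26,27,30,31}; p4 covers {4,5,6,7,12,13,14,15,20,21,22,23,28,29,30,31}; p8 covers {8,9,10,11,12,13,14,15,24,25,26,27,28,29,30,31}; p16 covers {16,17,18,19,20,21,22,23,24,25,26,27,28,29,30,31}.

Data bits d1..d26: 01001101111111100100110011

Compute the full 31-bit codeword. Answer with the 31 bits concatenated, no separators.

1001100011011111111100100110011

Place data at non-parity positions: p1 p2 0 p4 1 0 0 p8 1 1 0 1 1 1 1 p16 1 1 1 1 0 0 1 0 0 1 1 0 0 1 1
p1 (pos 1,3,5,7,9,11,13,15,17,19,21,23,25,27,29,31): XOR of data positions = 0⊕1⊕0⊕1⊕0⊕1⊕1⊕1⊕1⊕0⊕1⊕0⊕1⊕0⊕1 = 1
p2 (pos 2,3,6,7,10,11,14,15,18,19,22,23,26,27,30,31): XOR of data positions = 0⊕0⊕0⊕1⊕0⊕1⊕1⊕1⊕1⊕0⊕1⊕1⊕1⊕1⊕1 = 0
p4 (pos 4,5,6,7,12,13,14,15,20,21,22,23,28,29,30,31): XOR of data positions = 1⊕0⊕0⊕1⊕1⊕1⊕1⊕1⊕0⊕0⊕1⊕0⊕0⊕1⊕1 = 1
p8 (pos 8,9,10,11,12,13,14,15,24,25,26,27,28,29,30,31): XOR of data positions = 1⊕1⊕0⊕1⊕1⊕1⊕1⊕0⊕0⊕1⊕1⊕0⊕0⊕1⊕1 = 0
p16 (pos 16,17,18,19,20,21,22,23,24,25,26,27,28,29,30,31): XOR of data positions = 1⊕1⊕1⊕1⊕0⊕0⊕1⊕0⊕0⊕1⊕1⊕0⊕0⊕1⊕1 = 1
Codeword: 1001100011011111111100100110011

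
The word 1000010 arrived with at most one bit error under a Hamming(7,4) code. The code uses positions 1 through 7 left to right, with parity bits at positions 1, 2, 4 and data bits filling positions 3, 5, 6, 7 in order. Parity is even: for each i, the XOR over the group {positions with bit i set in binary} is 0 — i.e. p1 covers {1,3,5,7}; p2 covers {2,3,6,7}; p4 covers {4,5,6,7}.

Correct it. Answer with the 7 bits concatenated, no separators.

1000011

s1 (pos 1,3,5,7): 1⊕0⊕0⊕0 = 1
s2 (pos 2,3,6,7): 0⊕0⊕1⊕0 = 1
s4 (pos 4,5,6,7): 0⊕0⊕1⊕0 = 1
Syndrome s4…s1 = 111 → error at position 7.
Flip position 7: 1000010 → 1000011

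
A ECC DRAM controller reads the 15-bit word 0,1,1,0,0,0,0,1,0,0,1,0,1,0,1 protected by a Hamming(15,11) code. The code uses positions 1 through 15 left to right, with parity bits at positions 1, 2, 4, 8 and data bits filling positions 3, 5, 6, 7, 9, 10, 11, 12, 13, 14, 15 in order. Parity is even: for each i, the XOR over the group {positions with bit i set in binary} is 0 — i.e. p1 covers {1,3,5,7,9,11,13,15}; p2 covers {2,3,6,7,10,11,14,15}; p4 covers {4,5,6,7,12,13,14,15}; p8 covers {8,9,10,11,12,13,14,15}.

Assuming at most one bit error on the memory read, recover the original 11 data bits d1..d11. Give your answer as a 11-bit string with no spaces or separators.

s1 (pos 1,3,5,7,9,11,13,15): 0⊕1⊕0⊕0⊕0⊕1⊕1⊕1 = 0
s2 (pos 2,3,6,7,10,11,14,15): 1⊕1⊕0⊕0⊕0⊕1⊕0⊕1 = 0
s4 (pos 4,5,6,7,12,13,14,15): 0⊕0⊕0⊕0⊕0⊕1⊕0⊕1 = 0
s8 (pos 8,9,10,11,12,13,14,15): 1⊕0⊕0⊕1⊕0⊕1⊕0⊕1 = 0
Syndrome s8…s1 = 0000 → no error.
Read data bits from positions 3,5,6,7,9,10,11,12,13,14,15: 10000010101

10000010101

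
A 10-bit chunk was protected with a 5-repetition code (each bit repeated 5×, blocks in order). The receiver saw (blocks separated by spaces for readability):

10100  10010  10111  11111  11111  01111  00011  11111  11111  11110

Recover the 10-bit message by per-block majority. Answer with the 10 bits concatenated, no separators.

Block 1 (10100): 2 ones → 0
Block 2 (10010): 2 ones → 0
Block 3 (10111): 4 ones → 1
Block 4 (11111): 5 ones → 1
Block 5 (11111): 5 ones → 1
Block 6 (01111): 4 ones → 1
Block 7 (00011): 2 ones → 0
Block 8 (11111): 5 ones → 1
Block 9 (11111): 5 ones → 1
Block 10 (11110): 4 ones → 1

0011110111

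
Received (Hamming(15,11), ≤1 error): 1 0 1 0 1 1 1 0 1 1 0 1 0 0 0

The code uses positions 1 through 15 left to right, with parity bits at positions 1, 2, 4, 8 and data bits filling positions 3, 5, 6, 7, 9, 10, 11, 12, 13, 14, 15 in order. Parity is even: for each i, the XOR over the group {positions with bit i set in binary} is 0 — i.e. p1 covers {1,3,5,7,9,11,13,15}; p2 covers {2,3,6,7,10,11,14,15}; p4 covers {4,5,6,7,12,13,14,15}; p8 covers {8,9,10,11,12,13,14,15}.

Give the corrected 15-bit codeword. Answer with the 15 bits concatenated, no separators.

101011100101000

s1 (pos 1,3,5,7,9,11,13,15): 1⊕1⊕1⊕1⊕1⊕0⊕0⊕0 = 1
s2 (pos 2,3,6,7,10,11,14,15): 0⊕1⊕1⊕1⊕1⊕0⊕0⊕0 = 0
s4 (pos 4,5,6,7,12,13,14,15): 0⊕1⊕1⊕1⊕1⊕0⊕0⊕0 = 0
s8 (pos 8,9,10,11,12,13,14,15): 0⊕1⊕1⊕0⊕1⊕0⊕0⊕0 = 1
Syndrome s8…s1 = 1001 → error at position 9.
Flip position 9: 101011101101000 → 101011100101000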